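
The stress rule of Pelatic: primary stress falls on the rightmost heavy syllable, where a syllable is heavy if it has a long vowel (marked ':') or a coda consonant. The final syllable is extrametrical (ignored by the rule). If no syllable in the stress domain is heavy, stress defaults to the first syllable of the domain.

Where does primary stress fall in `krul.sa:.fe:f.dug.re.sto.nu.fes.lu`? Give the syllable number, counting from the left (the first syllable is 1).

The final syllable (9, lu) is extrametrical; the stress domain is syllables 1–8.
Weights: 1 krul H, 2 sa: H, 3 fe:f H, 4 dug H, 5 re L, 6 sto L, 7 nu L, 8 fes H.
Heavy syllables in the domain: 1, 2, 3, 4, 8. The rightmost is syllable 8 (fes).
Primary stress: syllable 8 → krul.sa:.fe:f.dug.re.sto.nu.ˈfes.lu.

8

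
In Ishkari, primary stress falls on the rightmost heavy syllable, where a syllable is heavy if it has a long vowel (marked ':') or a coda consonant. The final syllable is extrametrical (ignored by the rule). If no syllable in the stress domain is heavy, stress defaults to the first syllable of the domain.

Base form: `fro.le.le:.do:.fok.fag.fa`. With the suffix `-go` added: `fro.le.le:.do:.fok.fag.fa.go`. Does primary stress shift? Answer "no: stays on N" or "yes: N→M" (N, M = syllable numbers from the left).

no: stays on 6

Base `fro.le.le:.do:.fok.fag.fa` (7 syllables):
  The final syllable (7, fa) is extrametrical; the stress domain is syllables 1–6.
  Weights: 1 fro L, 2 le L, 3 le: H, 4 do: H, 5 fok H, 6 fag H.
  Heavy syllables in the domain: 3, 4, 5, 6. The rightmost is syllable 6 (fag).
  → primary stress on syllable 6.
Suffixed `fro.le.le:.do:.fok.fag.fa.go` (8 syllables):
  The final syllable (8, go) is extrametrical; the stress domain is syllables 1–7.
  Weights: 1 fro L, 2 le L, 3 le: H, 4 do: H, 5 fok H, 6 fag H, 7 fa L.
  Heavy syllables in the domain: 3, 4, 5, 6. The rightmost is syllable 6 (fag).
  → primary stress on syllable 6.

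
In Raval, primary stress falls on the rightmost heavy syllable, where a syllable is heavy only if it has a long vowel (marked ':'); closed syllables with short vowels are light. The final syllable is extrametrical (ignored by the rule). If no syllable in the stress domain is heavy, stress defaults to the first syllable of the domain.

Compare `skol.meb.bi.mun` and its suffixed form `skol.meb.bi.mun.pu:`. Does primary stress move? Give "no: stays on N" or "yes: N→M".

no: stays on 1

Base `skol.meb.bi.mun` (4 syllables):
  The final syllable (4, mun) is extrametrical; the stress domain is syllables 1–3.
  Weights: 1 skol L, 2 meb L, 3 bi L.
  No heavy syllable in the domain; default to the first syllable of the domain = syllable 1.
  → primary stress on syllable 1.
Suffixed `skol.meb.bi.mun.pu:` (5 syllables):
  The final syllable (5, pu:) is extrametrical; the stress domain is syllables 1–4.
  Weights: 1 skol L, 2 meb L, 3 bi L, 4 mun L.
  No heavy syllable in the domain; default to the first syllable of the domain = syllable 1.
  → primary stress on syllable 1.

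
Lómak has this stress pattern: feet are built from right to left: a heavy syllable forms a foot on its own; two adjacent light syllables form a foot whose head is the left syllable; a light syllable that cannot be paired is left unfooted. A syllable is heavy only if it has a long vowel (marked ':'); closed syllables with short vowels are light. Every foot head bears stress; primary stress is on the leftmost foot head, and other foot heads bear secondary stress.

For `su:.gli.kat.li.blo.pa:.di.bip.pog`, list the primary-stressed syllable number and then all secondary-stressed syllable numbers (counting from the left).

Weights: 1 su: H, 2 gli L, 3 kat L, 4 li L, 5 blo L, 6 pa: H, 7 di L, 8 bip L, 9 pog L.
Parse right to left (heavy = foot alone; LL = one foot; stranded L unfooted): (ˈsu:) (ˈgli.kat) (ˈli.blo) (ˈpa:) di (ˈbip.pog).
Foot heads: 1, 2, 4, 6, 8.
Primary stress on the leftmost head = syllable 1.
Secondary stress on 2, 4, 6, 8: ˈsu:.ˌgli.kat.ˌli.blo.ˌpa:.di.ˌbip.pog.

primary 1, secondary 2, 4, 6, 8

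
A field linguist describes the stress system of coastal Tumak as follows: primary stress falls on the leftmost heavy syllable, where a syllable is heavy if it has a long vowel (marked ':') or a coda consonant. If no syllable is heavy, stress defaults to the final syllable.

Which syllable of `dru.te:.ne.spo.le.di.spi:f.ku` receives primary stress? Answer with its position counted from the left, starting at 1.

2

Weights: 1 dru L, 2 te: H, 3 ne L, 4 spo L, 5 le L, 6 di L, 7 spi:f H, 8 ku L.
Heavy syllables in the domain: 2, 7. The leftmost is syllable 2 (te:).
Primary stress: syllable 2 → dru.ˈte:.ne.spo.le.di.spi:f.ku.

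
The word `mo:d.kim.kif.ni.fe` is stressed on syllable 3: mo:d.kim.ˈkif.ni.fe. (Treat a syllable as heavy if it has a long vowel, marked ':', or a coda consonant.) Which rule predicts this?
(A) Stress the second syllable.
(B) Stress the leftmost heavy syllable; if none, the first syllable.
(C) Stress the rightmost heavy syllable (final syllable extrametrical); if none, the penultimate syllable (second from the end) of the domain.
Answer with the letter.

Rule A → syllable 2 (observed: 3).
Rule B → syllable 1 (observed: 3).
Rule C → syllable 3 ✓.

C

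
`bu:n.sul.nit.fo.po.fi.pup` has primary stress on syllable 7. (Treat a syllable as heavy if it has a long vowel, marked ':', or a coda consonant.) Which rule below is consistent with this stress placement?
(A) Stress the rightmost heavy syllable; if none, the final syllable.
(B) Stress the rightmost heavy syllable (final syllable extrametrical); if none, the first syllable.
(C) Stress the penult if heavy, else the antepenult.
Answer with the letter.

A

Rule A → syllable 7 ✓.
Rule B → syllable 3 (observed: 7).
Rule C → syllable 5 (observed: 7).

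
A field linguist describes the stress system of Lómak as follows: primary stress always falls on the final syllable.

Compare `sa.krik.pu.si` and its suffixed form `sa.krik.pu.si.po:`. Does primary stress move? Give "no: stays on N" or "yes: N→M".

Base `sa.krik.pu.si` (4 syllables):
  The word has 4 syllables; the final syllable is syllable 4 (si).
  → primary stress on syllable 4.
Suffixed `sa.krik.pu.si.po:` (5 syllables):
  The word has 5 syllables; the final syllable is syllable 5 (po:).
  → primary stress on syllable 5.

yes: 4→5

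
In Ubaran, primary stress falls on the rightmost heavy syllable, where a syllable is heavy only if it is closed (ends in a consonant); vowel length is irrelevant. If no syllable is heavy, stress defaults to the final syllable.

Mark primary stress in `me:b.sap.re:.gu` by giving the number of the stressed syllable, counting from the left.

Weights: 1 me:b H, 2 sap H, 3 re: L, 4 gu L.
Heavy syllables in the domain: 1, 2. The rightmost is syllable 2 (sap).
Primary stress: syllable 2 → me:b.ˈsap.re:.gu.

2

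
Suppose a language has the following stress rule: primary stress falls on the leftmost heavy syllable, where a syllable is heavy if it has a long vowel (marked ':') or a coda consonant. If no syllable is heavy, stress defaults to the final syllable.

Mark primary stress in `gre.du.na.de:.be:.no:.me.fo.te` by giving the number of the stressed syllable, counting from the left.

Weights: 1 gre L, 2 du L, 3 na L, 4 de: H, 5 be: H, 6 no: H, 7 me L, 8 fo L, 9 te L.
Heavy syllables in the domain: 4, 5, 6. The leftmost is syllable 4 (de:).
Primary stress: syllable 4 → gre.du.na.ˈde:.be:.no:.me.fo.te.

4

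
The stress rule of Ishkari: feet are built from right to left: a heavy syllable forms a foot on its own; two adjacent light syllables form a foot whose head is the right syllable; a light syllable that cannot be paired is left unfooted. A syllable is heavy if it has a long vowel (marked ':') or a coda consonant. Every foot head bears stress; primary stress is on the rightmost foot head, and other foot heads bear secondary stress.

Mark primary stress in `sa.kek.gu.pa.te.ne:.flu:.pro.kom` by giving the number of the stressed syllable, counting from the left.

Weights: 1 sa L, 2 kek H, 3 gu L, 4 pa L, 5 te L, 6 ne: H, 7 flu: H, 8 pro L, 9 kom H.
Parse right to left (heavy = foot alone; LL = one foot; stranded L unfooted): sa (ˈkek) gu (pa.ˈte) (ˈne:) (ˈflu:) pro (ˈkom).
Foot heads: 2, 5, 6, 7, 9.
Primary stress on the rightmost head = syllable 9.
Primary stress: syllable 9 → sa.kek.gu.pa.te.ne:.flu:.pro.ˈkom.

9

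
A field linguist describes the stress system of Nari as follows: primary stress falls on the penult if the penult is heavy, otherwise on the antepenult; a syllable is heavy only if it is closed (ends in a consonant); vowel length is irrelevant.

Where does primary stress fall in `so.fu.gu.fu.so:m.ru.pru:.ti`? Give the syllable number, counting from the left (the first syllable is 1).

Weights: 6 ru L, 7 pru: L, 8 ti L.
The penult (syllable 7, pru:) is light, so stress falls on the antepenult (syllable 6, ru).
Primary stress: syllable 6 → so.fu.gu.fu.so:m.ˈru.pru:.ti.

6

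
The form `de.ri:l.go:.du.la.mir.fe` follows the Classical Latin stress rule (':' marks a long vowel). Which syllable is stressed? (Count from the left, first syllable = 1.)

Classical Latin: stress the penult if heavy (long vowel or closed), else the antepenult.
Weights: 5 la L, 6 mir H, 7 fe L.
The penult (syllable 6, mir) is heavy, so it takes stress.
Stress on syllable 6: de.ri:l.go:.du.la.ˈmir.fe.

6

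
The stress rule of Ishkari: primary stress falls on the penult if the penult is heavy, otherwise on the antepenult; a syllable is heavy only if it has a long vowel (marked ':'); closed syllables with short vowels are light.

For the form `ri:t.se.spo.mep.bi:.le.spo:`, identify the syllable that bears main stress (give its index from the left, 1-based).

Weights: 5 bi: H, 6 le L, 7 spo: H.
The penult (syllable 6, le) is light, so stress falls on the antepenult (syllable 5, bi:).
Primary stress: syllable 5 → ri:t.se.spo.mep.ˈbi:.le.spo:.

5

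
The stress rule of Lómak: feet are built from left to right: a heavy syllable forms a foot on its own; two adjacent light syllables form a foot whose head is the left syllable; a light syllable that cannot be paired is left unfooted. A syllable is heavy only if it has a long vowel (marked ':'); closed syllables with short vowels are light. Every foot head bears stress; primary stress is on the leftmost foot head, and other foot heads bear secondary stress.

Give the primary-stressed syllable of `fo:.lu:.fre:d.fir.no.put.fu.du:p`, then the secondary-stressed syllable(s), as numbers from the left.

primary 1, secondary 2, 3, 4, 6, 8

Weights: 1 fo: H, 2 lu: H, 3 fre:d H, 4 fir L, 5 no L, 6 put L, 7 fu L, 8 du:p H.
Parse left to right (heavy = foot alone; LL = one foot; stranded L unfooted): (ˈfo:) (ˈlu:) (ˈfre:d) (ˈfir.no) (ˈput.fu) (ˈdu:p).
Foot heads: 1, 2, 3, 4, 6, 8.
Primary stress on the leftmost head = syllable 1.
Secondary stress on 2, 3, 4, 6, 8: ˈfo:.ˌlu:.ˌfre:d.ˌfir.no.ˌput.fu.ˌdu:p.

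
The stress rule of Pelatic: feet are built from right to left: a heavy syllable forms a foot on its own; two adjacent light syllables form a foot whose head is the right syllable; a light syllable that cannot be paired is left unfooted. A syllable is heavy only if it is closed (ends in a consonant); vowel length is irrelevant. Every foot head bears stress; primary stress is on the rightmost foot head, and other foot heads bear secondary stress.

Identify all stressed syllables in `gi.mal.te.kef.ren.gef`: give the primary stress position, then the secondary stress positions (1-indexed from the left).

Weights: 1 gi L, 2 mal H, 3 te L, 4 kef H, 5 ren H, 6 gef H.
Parse right to left (heavy = foot alone; LL = one foot; stranded L unfooted): gi (ˈmal) te (ˈkef) (ˈren) (ˈgef).
Foot heads: 2, 4, 5, 6.
Primary stress on the rightmost head = syllable 6.
Secondary stress on 2, 4, 5: gi.ˌmal.te.ˌkef.ˌren.ˈgef.

primary 6, secondary 2, 4, 5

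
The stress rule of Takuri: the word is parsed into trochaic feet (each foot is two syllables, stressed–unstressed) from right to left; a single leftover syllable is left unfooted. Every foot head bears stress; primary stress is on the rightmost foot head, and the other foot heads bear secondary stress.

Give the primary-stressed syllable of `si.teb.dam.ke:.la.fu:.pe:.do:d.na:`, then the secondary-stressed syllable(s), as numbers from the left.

primary 8, secondary 2, 4, 6

Parse right to left into trochaic (ˈσσ) feet: si (ˈteb.dam) (ˈke:.la) (ˈfu:.pe:) (ˈdo:d.na:). Syllable 1 is left unfooted.
Foot heads (stressed positions): 2, 4, 6, 8.
End Rule Rightmost: primary stress on the rightmost head = syllable 8.
Secondary stress on 2, 4, 6: si.ˌteb.dam.ˌke:.la.ˌfu:.pe:.ˈdo:d.na:.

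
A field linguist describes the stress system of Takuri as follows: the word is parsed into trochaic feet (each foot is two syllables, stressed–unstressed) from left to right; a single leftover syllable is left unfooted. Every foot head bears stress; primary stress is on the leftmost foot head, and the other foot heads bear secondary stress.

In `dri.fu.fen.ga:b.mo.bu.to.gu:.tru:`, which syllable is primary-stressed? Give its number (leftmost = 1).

Parse left to right into trochaic (ˈσσ) feet: (ˈdri.fu) (ˈfen.ga:b) (ˈmo.bu) (ˈto.gu:) tru:. Syllable 9 is left unfooted.
Foot heads (stressed positions): 1, 3, 5, 7.
End Rule Leftmost: primary stress on the leftmost head = syllable 1.
Primary stress: syllable 1 → ˈdri.fu.fen.ga:b.mo.bu.to.gu:.tru:.

1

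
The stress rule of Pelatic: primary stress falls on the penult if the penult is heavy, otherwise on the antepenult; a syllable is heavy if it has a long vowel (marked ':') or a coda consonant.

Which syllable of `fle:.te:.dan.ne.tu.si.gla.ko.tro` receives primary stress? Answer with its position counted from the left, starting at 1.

7

Weights: 7 gla L, 8 ko L, 9 tro L.
The penult (syllable 8, ko) is light, so stress falls on the antepenult (syllable 7, gla).
Primary stress: syllable 7 → fle:.te:.dan.ne.tu.si.ˈgla.ko.tro.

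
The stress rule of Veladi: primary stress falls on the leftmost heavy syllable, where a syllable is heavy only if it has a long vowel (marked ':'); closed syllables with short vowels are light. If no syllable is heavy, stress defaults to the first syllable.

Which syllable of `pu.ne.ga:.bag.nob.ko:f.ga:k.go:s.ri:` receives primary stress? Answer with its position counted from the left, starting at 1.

3

Weights: 1 pu L, 2 ne L, 3 ga: H, 4 bag L, 5 nob L, 6 ko:f H, 7 ga:k H, 8 go:s H, 9 ri: H.
Heavy syllables in the domain: 3, 6, 7, 8, 9. The leftmost is syllable 3 (ga:).
Primary stress: syllable 3 → pu.ne.ˈga:.bag.nob.ko:f.ga:k.go:s.ri:.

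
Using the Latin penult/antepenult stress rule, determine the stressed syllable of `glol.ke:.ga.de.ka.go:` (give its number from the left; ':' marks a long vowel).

Classical Latin: stress the penult if heavy (long vowel or closed), else the antepenult.
Weights: 4 de L, 5 ka L, 6 go: H.
The penult (syllable 5, ka) is light, so stress falls on the antepenult (syllable 4, de).
Stress on syllable 4: glol.ke:.ga.ˈde.ka.go:.

4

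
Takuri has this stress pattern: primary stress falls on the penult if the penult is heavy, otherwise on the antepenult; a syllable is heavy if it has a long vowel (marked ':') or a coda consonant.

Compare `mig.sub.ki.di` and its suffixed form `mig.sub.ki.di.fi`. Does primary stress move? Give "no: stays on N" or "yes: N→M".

yes: 2→3

Base `mig.sub.ki.di` (4 syllables):
  Weights: 2 sub H, 3 ki L, 4 di L.
  The penult (syllable 3, ki) is light, so stress falls on the antepenult (syllable 2, sub).
  → primary stress on syllable 2.
Suffixed `mig.sub.ki.di.fi` (5 syllables):
  Weights: 3 ki L, 4 di L, 5 fi L.
  The penult (syllable 4, di) is light, so stress falls on the antepenult (syllable 3, ki).
  → primary stress on syllable 3.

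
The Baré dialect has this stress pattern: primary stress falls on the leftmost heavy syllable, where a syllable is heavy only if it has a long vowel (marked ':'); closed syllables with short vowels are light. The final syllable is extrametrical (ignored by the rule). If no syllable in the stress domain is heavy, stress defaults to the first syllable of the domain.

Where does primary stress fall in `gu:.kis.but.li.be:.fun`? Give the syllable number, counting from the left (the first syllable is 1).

The final syllable (6, fun) is extrametrical; the stress domain is syllables 1–5.
Weights: 1 gu: H, 2 kis L, 3 but L, 4 li L, 5 be: H.
Heavy syllables in the domain: 1, 5. The leftmost is syllable 1 (gu:).
Primary stress: syllable 1 → ˈgu:.kis.but.li.be:.fun.

1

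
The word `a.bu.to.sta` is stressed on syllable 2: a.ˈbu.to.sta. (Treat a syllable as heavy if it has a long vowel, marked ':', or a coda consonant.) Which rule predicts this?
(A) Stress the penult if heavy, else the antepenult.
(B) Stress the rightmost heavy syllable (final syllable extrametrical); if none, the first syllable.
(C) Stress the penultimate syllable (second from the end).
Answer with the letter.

Rule A → syllable 2 ✓.
Rule B → syllable 1 (observed: 2).
Rule C → syllable 3 (observed: 2).

A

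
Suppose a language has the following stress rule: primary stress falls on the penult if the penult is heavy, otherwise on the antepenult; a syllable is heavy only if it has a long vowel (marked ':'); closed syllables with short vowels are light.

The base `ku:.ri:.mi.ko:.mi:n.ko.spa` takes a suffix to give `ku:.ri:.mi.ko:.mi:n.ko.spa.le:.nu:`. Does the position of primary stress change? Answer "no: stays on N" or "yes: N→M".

yes: 5→8

Base `ku:.ri:.mi.ko:.mi:n.ko.spa` (7 syllables):
  Weights: 5 mi:n H, 6 ko L, 7 spa L.
  The penult (syllable 6, ko) is light, so stress falls on the antepenult (syllable 5, mi:n).
  → primary stress on syllable 5.
Suffixed `ku:.ri:.mi.ko:.mi:n.ko.spa.le:.nu:` (9 syllables):
  Weights: 7 spa L, 8 le: H, 9 nu: H.
  The penult (syllable 8, le:) is heavy, so it takes stress.
  → primary stress on syllable 8.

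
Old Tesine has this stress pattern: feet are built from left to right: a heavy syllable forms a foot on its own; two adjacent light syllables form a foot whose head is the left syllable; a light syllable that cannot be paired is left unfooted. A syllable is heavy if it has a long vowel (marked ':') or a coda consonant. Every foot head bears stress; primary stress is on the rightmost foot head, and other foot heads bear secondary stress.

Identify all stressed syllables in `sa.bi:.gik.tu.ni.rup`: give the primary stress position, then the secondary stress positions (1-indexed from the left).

primary 6, secondary 2, 3, 4

Weights: 1 sa L, 2 bi: H, 3 gik H, 4 tu L, 5 ni L, 6 rup H.
Parse left to right (heavy = foot alone; LL = one foot; stranded L unfooted): sa (ˈbi:) (ˈgik) (ˈtu.ni) (ˈrup).
Foot heads: 2, 3, 4, 6.
Primary stress on the rightmost head = syllable 6.
Secondary stress on 2, 3, 4: sa.ˌbi:.ˌgik.ˌtu.ni.ˈrup.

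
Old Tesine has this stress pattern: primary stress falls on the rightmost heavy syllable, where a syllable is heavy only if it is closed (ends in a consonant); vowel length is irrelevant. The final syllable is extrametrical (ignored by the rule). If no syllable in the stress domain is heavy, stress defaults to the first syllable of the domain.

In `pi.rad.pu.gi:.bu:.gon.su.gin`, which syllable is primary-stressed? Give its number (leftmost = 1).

6

The final syllable (8, gin) is extrametrical; the stress domain is syllables 1–7.
Weights: 1 pi L, 2 rad H, 3 pu L, 4 gi: L, 5 bu: L, 6 gon H, 7 su L.
Heavy syllables in the domain: 2, 6. The rightmost is syllable 6 (gon).
Primary stress: syllable 6 → pi.rad.pu.gi:.bu:.ˈgon.su.gin.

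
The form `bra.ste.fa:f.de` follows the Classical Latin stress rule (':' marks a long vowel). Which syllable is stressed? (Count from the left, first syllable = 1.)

Classical Latin: stress the penult if heavy (long vowel or closed), else the antepenult.
Weights: 2 ste L, 3 fa:f H, 4 de L.
The penult (syllable 3, fa:f) is heavy, so it takes stress.
Stress on syllable 3: bra.ste.ˈfa:f.de.

3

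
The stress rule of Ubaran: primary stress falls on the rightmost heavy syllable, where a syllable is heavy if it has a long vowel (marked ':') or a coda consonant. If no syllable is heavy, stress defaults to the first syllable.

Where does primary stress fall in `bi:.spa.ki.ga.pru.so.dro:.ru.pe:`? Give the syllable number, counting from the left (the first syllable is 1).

9

Weights: 1 bi: H, 2 spa L, 3 ki L, 4 ga L, 5 pru L, 6 so L, 7 dro: H, 8 ru L, 9 pe: H.
Heavy syllables in the domain: 1, 7, 9. The rightmost is syllable 9 (pe:).
Primary stress: syllable 9 → bi:.spa.ki.ga.pru.so.dro:.ru.ˈpe:.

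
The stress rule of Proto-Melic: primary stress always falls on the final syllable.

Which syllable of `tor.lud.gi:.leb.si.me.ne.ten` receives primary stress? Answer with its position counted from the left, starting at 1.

The word has 8 syllables; the final syllable is syllable 8 (ten).
Primary stress: syllable 8 → tor.lud.gi:.leb.si.me.ne.ˈten.

8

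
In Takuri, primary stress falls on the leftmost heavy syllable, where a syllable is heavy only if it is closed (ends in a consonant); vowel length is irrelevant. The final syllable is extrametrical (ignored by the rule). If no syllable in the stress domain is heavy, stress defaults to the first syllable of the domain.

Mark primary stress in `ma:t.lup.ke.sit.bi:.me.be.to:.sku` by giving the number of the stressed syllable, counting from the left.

1

The final syllable (9, sku) is extrametrical; the stress domain is syllables 1–8.
Weights: 1 ma:t H, 2 lup H, 3 ke L, 4 sit H, 5 bi: L, 6 me L, 7 be L, 8 to: L.
Heavy syllables in the domain: 1, 2, 4. The leftmost is syllable 1 (ma:t).
Primary stress: syllable 1 → ˈma:t.lup.ke.sit.bi:.me.be.to:.sku.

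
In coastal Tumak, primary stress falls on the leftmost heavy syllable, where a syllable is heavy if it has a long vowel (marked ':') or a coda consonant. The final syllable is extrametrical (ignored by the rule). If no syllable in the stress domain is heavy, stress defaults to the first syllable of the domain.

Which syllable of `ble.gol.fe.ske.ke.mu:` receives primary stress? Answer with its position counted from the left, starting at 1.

2

The final syllable (6, mu:) is extrametrical; the stress domain is syllables 1–5.
Weights: 1 ble L, 2 gol H, 3 fe L, 4 ske L, 5 ke L.
Heavy syllables in the domain: 2. The leftmost is syllable 2 (gol).
Primary stress: syllable 2 → ble.ˈgol.fe.ske.ke.mu:.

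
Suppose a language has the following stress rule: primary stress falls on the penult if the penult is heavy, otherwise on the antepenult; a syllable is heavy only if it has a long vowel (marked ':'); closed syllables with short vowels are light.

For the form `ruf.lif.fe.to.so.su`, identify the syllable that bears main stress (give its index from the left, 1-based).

4

Weights: 4 to L, 5 so L, 6 su L.
The penult (syllable 5, so) is light, so stress falls on the antepenult (syllable 4, to).
Primary stress: syllable 4 → ruf.lif.fe.ˈto.so.su.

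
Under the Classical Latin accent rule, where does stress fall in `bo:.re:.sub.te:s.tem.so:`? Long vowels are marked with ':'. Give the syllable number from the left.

Classical Latin: stress the penult if heavy (long vowel or closed), else the antepenult.
Weights: 4 te:s H, 5 tem H, 6 so: H.
The penult (syllable 5, tem) is heavy, so it takes stress.
Stress on syllable 5: bo:.re:.sub.te:s.ˈtem.so:.

5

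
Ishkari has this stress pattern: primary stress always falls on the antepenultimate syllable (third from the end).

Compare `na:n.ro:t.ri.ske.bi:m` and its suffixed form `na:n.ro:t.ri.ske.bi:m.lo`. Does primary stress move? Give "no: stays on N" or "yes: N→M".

Base `na:n.ro:t.ri.ske.bi:m` (5 syllables):
  The word has 5 syllables; the antepenultimate syllable (third from the end) is syllable 3 (ri).
  → primary stress on syllable 3.
Suffixed `na:n.ro:t.ri.ske.bi:m.lo` (6 syllables):
  The word has 6 syllables; the antepenultimate syllable (third from the end) is syllable 4 (ske).
  → primary stress on syllable 4.

yes: 3→4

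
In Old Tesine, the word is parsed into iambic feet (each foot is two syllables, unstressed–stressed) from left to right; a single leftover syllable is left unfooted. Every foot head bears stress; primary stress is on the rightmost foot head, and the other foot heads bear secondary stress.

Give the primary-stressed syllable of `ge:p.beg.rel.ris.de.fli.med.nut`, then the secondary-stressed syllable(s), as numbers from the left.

Parse left to right into iambic (σˈσ) feet: (ge:p.ˈbeg) (rel.ˈris) (de.ˈfli) (med.ˈnut).
Foot heads (stressed positions): 2, 4, 6, 8.
End Rule Rightmost: primary stress on the rightmost head = syllable 8.
Secondary stress on 2, 4, 6: ge:p.ˌbeg.rel.ˌris.de.ˌfli.med.ˈnut.

primary 8, secondary 2, 4, 6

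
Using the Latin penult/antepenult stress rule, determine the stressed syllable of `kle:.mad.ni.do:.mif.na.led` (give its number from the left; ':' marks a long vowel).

Classical Latin: stress the penult if heavy (long vowel or closed), else the antepenult.
Weights: 5 mif H, 6 na L, 7 led H.
The penult (syllable 6, na) is light, so stress falls on the antepenult (syllable 5, mif).
Stress on syllable 5: kle:.mad.ni.do:.ˈmif.na.led.

5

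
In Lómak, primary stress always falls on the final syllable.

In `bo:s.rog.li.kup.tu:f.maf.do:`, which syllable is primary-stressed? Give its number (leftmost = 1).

7

The word has 7 syllables; the final syllable is syllable 7 (do:).
Primary stress: syllable 7 → bo:s.rog.li.kup.tu:f.maf.ˈdo:.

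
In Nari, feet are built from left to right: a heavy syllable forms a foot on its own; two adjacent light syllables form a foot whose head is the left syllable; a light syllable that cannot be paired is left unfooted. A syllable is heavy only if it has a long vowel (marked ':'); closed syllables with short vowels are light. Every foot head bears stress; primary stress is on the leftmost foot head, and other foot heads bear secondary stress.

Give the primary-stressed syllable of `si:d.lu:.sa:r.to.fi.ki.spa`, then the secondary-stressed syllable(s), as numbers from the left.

Weights: 1 si:d H, 2 lu: H, 3 sa:r H, 4 to L, 5 fi L, 6 ki L, 7 spa L.
Parse left to right (heavy = foot alone; LL = one foot; stranded L unfooted): (ˈsi:d) (ˈlu:) (ˈsa:r) (ˈto.fi) (ˈki.spa).
Foot heads: 1, 2, 3, 4, 6.
Primary stress on the leftmost head = syllable 1.
Secondary stress on 2, 3, 4, 6: ˈsi:d.ˌlu:.ˌsa:r.ˌto.fi.ˌki.spa.

primary 1, secondary 2, 3, 4, 6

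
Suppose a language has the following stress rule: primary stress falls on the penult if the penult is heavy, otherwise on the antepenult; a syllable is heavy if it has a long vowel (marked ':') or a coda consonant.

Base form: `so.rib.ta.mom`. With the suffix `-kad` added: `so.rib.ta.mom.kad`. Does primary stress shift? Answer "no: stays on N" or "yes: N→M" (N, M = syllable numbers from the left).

Base `so.rib.ta.mom` (4 syllables):
  Weights: 2 rib H, 3 ta L, 4 mom H.
  The penult (syllable 3, ta) is light, so stress falls on the antepenult (syllable 2, rib).
  → primary stress on syllable 2.
Suffixed `so.rib.ta.mom.kad` (5 syllables):
  Weights: 3 ta L, 4 mom H, 5 kad H.
  The penult (syllable 4, mom) is heavy, so it takes stress.
  → primary stress on syllable 4.

yes: 2→4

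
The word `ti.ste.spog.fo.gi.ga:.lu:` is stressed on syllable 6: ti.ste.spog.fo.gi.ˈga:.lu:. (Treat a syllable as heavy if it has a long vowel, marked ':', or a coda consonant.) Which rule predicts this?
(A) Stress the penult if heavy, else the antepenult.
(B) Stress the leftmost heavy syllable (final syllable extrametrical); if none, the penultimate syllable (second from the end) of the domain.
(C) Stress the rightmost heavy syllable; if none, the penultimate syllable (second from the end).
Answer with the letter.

A

Rule A → syllable 6 ✓.
Rule B → syllable 3 (observed: 6).
Rule C → syllable 7 (observed: 6).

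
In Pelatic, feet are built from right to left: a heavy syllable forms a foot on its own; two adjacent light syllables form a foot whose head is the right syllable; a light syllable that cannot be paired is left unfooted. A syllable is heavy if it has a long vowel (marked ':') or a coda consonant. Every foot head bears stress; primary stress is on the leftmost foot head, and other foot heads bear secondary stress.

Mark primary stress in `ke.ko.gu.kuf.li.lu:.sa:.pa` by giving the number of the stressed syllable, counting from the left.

3

Weights: 1 ke L, 2 ko L, 3 gu L, 4 kuf H, 5 li L, 6 lu: H, 7 sa: H, 8 pa L.
Parse right to left (heavy = foot alone; LL = one foot; stranded L unfooted): ke (ko.ˈgu) (ˈkuf) li (ˈlu:) (ˈsa:) pa.
Foot heads: 3, 4, 6, 7.
Primary stress on the leftmost head = syllable 3.
Primary stress: syllable 3 → ke.ko.ˈgu.kuf.li.lu:.sa:.pa.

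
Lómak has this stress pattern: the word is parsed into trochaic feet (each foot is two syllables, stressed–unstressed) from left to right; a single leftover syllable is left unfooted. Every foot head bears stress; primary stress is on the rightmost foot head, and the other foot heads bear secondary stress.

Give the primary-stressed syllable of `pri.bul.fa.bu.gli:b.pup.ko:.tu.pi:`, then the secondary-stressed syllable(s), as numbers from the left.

Parse left to right into trochaic (ˈσσ) feet: (ˈpri.bul) (ˈfa.bu) (ˈgli:b.pup) (ˈko:.tu) pi:. Syllable 9 is left unfooted.
Foot heads (stressed positions): 1, 3, 5, 7.
End Rule Rightmost: primary stress on the rightmost head = syllable 7.
Secondary stress on 1, 3, 5: ˌpri.bul.ˌfa.bu.ˌgli:b.pup.ˈko:.tu.pi:.

primary 7, secondary 1, 3, 5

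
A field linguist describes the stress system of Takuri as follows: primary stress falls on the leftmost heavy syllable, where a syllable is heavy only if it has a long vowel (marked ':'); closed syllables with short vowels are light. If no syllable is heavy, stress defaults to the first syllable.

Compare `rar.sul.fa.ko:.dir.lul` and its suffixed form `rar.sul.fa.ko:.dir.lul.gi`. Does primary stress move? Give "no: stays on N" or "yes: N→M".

no: stays on 4

Base `rar.sul.fa.ko:.dir.lul` (6 syllables):
  Weights: 1 rar L, 2 sul L, 3 fa L, 4 ko: H, 5 dir L, 6 lul L.
  Heavy syllables in the domain: 4. The leftmost is syllable 4 (ko:).
  → primary stress on syllable 4.
Suffixed `rar.sul.fa.ko:.dir.lul.gi` (7 syllables):
  Weights: 1 rar L, 2 sul L, 3 fa L, 4 ko: H, 5 dir L, 6 lul L, 7 gi L.
  Heavy syllables in the domain: 4. The leftmost is syllable 4 (ko:).
  → primary stress on syllable 4.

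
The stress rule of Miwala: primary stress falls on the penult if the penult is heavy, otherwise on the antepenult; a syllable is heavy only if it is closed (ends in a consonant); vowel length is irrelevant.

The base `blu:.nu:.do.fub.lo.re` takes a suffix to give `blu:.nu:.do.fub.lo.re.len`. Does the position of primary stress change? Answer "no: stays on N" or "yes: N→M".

Base `blu:.nu:.do.fub.lo.re` (6 syllables):
  Weights: 4 fub H, 5 lo L, 6 re L.
  The penult (syllable 5, lo) is light, so stress falls on the antepenult (syllable 4, fub).
  → primary stress on syllable 4.
Suffixed `blu:.nu:.do.fub.lo.re.len` (7 syllables):
  Weights: 5 lo L, 6 re L, 7 len H.
  The penult (syllable 6, re) is light, so stress falls on the antepenult (syllable 5, lo).
  → primary stress on syllable 5.

yes: 4→5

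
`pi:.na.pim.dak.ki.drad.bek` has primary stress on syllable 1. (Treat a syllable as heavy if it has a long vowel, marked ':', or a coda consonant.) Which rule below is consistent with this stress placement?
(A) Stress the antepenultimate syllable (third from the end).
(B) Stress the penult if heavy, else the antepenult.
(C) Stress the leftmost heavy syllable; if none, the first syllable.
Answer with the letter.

C

Rule A → syllable 5 (observed: 1).
Rule B → syllable 6 (observed: 1).
Rule C → syllable 1 ✓.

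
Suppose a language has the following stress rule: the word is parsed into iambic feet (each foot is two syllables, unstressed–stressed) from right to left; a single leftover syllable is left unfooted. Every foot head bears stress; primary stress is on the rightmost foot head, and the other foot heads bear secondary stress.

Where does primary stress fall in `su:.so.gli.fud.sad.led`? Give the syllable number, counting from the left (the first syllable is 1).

6

Parse right to left into iambic (σˈσ) feet: (su:.ˈso) (gli.ˈfud) (sad.ˈled).
Foot heads (stressed positions): 2, 4, 6.
End Rule Rightmost: primary stress on the rightmost head = syllable 6.
Primary stress: syllable 6 → su:.so.gli.fud.sad.ˈled.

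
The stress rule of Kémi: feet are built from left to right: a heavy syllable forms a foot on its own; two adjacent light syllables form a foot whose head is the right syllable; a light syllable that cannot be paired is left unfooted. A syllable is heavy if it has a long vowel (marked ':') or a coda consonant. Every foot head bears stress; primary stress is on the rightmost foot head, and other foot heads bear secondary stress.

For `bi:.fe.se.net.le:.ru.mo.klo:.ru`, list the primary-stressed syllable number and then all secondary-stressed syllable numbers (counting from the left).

primary 8, secondary 1, 3, 4, 5, 7

Weights: 1 bi: H, 2 fe L, 3 se L, 4 net H, 5 le: H, 6 ru L, 7 mo L, 8 klo: H, 9 ru L.
Parse left to right (heavy = foot alone; LL = one foot; stranded L unfooted): (ˈbi:) (fe.ˈse) (ˈnet) (ˈle:) (ru.ˈmo) (ˈklo:) ru.
Foot heads: 1, 3, 4, 5, 7, 8.
Primary stress on the rightmost head = syllable 8.
Secondary stress on 1, 3, 4, 5, 7: ˌbi:.fe.ˌse.ˌnet.ˌle:.ru.ˌmo.ˈklo:.ru.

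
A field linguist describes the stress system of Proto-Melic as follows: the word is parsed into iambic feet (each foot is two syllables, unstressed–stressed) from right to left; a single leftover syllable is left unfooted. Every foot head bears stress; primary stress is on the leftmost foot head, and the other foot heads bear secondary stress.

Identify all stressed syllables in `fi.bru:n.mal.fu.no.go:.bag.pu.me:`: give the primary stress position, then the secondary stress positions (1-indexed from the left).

primary 3, secondary 5, 7, 9

Parse right to left into iambic (σˈσ) feet: fi (bru:n.ˈmal) (fu.ˈno) (go:.ˈbag) (pu.ˈme:). Syllable 1 is left unfooted.
Foot heads (stressed positions): 3, 5, 7, 9.
End Rule Leftmost: primary stress on the leftmost head = syllable 3.
Secondary stress on 5, 7, 9: fi.bru:n.ˈmal.fu.ˌno.go:.ˌbag.pu.ˌme:.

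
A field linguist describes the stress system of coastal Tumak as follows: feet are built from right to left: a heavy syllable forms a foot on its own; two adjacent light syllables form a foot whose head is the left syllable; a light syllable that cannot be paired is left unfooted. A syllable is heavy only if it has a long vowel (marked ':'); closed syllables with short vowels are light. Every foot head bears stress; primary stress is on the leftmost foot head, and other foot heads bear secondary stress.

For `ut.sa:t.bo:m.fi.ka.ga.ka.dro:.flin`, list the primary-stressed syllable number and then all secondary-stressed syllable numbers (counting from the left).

Weights: 1 ut L, 2 sa:t H, 3 bo:m H, 4 fi L, 5 ka L, 6 ga L, 7 ka L, 8 dro: H, 9 flin L.
Parse right to left (heavy = foot alone; LL = one foot; stranded L unfooted): ut (ˈsa:t) (ˈbo:m) (ˈfi.ka) (ˈga.ka) (ˈdro:) flin.
Foot heads: 2, 3, 4, 6, 8.
Primary stress on the leftmost head = syllable 2.
Secondary stress on 3, 4, 6, 8: ut.ˈsa:t.ˌbo:m.ˌfi.ka.ˌga.ka.ˌdro:.flin.

primary 2, secondary 3, 4, 6, 8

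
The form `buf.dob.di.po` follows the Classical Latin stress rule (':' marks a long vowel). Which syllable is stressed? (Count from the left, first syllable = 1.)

2

Classical Latin: stress the penult if heavy (long vowel or closed), else the antepenult.
Weights: 2 dob H, 3 di L, 4 po L.
The penult (syllable 3, di) is light, so stress falls on the antepenult (syllable 2, dob).
Stress on syllable 2: buf.ˈdob.di.po.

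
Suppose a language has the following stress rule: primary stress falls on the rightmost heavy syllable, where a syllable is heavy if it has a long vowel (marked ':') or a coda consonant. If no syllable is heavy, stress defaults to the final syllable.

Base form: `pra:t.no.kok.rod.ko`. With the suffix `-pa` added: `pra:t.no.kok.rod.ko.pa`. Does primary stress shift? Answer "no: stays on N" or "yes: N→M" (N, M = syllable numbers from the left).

Base `pra:t.no.kok.rod.ko` (5 syllables):
  Weights: 1 pra:t H, 2 no L, 3 kok H, 4 rod H, 5 ko L.
  Heavy syllables in the domain: 1, 3, 4. The rightmost is syllable 4 (rod).
  → primary stress on syllable 4.
Suffixed `pra:t.no.kok.rod.ko.pa` (6 syllables):
  Weights: 1 pra:t H, 2 no L, 3 kok H, 4 rod H, 5 ko L, 6 pa L.
  Heavy syllables in the domain: 1, 3, 4. The rightmost is syllable 4 (rod).
  → primary stress on syllable 4.

no: stays on 4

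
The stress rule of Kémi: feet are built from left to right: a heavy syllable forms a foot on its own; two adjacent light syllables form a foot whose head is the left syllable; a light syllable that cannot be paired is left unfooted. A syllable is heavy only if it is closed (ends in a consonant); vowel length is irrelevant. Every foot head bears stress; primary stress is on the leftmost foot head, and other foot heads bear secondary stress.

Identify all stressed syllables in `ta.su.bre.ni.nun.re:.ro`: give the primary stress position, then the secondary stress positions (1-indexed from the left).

primary 1, secondary 3, 5, 6

Weights: 1 ta L, 2 su L, 3 bre L, 4 ni L, 5 nun H, 6 re: L, 7 ro L.
Parse left to right (heavy = foot alone; LL = one foot; stranded L unfooted): (ˈta.su) (ˈbre.ni) (ˈnun) (ˈre:.ro).
Foot heads: 1, 3, 5, 6.
Primary stress on the leftmost head = syllable 1.
Secondary stress on 3, 5, 6: ˈta.su.ˌbre.ni.ˌnun.ˌre:.ro.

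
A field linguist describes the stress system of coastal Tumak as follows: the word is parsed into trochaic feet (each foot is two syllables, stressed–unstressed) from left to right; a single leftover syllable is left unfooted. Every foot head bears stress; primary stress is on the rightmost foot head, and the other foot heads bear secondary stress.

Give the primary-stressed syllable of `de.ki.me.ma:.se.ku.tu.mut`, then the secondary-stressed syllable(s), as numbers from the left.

Parse left to right into trochaic (ˈσσ) feet: (ˈde.ki) (ˈme.ma:) (ˈse.ku) (ˈtu.mut).
Foot heads (stressed positions): 1, 3, 5, 7.
End Rule Rightmost: primary stress on the rightmost head = syllable 7.
Secondary stress on 1, 3, 5: ˌde.ki.ˌme.ma:.ˌse.ku.ˈtu.mut.

primary 7, secondary 1, 3, 5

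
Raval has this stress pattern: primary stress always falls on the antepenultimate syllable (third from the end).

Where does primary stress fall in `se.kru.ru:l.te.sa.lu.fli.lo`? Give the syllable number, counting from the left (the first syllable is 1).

6

The word has 8 syllables; the antepenultimate syllable (third from the end) is syllable 6 (lu).
Primary stress: syllable 6 → se.kru.ru:l.te.sa.ˈlu.fli.lo.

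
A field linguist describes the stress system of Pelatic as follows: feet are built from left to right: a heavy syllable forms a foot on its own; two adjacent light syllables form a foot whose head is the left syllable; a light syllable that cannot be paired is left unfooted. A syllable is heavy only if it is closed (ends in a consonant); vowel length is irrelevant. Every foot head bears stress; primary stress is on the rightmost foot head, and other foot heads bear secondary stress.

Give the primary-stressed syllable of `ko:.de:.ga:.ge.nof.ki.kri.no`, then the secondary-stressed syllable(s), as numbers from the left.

primary 6, secondary 1, 3, 5

Weights: 1 ko: L, 2 de: L, 3 ga: L, 4 ge L, 5 nof H, 6 ki L, 7 kri L, 8 no L.
Parse left to right (heavy = foot alone; LL = one foot; stranded L unfooted): (ˈko:.de:) (ˈga:.ge) (ˈnof) (ˈki.kri) no.
Foot heads: 1, 3, 5, 6.
Primary stress on the rightmost head = syllable 6.
Secondary stress on 1, 3, 5: ˌko:.de:.ˌga:.ge.ˌnof.ˈki.kri.no.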